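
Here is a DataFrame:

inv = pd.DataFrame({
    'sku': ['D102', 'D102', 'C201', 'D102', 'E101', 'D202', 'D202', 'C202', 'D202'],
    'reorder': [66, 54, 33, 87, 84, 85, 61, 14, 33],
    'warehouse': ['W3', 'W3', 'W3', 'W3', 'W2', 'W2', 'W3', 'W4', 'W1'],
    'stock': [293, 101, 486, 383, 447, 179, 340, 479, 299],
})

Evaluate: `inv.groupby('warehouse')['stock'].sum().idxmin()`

group by warehouse, sum of stock:
warehouse
W1     299
W2     626
W3    1603
W4     479
Name: stock, dtype: int64
Reading off the label with the smallest value, we get W1.

W1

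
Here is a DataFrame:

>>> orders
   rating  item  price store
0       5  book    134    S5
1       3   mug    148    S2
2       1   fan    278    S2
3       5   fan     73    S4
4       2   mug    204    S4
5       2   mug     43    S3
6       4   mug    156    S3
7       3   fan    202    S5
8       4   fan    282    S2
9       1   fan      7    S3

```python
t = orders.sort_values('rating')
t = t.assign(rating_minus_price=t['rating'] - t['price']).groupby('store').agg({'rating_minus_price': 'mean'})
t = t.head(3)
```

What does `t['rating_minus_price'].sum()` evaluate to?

sort by rating:
   rating  item  price store
2       1   fan    278    S2
9       1   fan      7    S3
4       2   mug    204    S4
5       2   mug     43    S3
1       3   mug    148    S2
7       3   fan    202    S5
6       4   mug    156    S3
8       4   fan    282    S2
0       5  book    134    S5
3       5   fan     73    S4
add column rating_minus_price = t['rating'] - t['price']:
   rating  item  price store  rating_minus_price
2       1   fan    278    S2                -277
9       1   fan      7    S3                  -6
4       2   mug    204    S4                -202
5       2   mug     43    S3                 -41
1       3   mug    148    S2                -145
7       3   fan    202    S5                -199
6       4   mug    156    S3                -152
8       4   fan    282    S2                -278
0       5  book    134    S5                -129
3       5   fan     73    S4                 -68
group by store, mean of rating_minus_price:
       rating_minus_price
store                    
S2            -233.333333
S3             -66.333333
S4            -135.000000
S5            -164.000000
take first 3 rows:
       rating_minus_price
store                    
S2            -233.333333
S3             -66.333333
S4            -135.000000
sum of column 'rating_minus_price' → -434.666666667

-434.666666667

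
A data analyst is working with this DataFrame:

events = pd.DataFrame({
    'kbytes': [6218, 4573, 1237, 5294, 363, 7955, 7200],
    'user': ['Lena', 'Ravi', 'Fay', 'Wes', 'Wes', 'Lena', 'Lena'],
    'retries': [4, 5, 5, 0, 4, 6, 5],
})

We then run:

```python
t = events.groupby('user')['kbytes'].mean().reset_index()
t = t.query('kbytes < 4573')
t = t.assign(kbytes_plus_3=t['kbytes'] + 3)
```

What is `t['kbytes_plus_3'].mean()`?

group by user, mean of kbytes:
user
Fay     1237.000000
Lena    7124.333333
Ravi    4573.000000
Wes     2828.500000
Name: kbytes, dtype: float64
reset_index():
   user       kbytes
0   Fay  1237.000000
1  Lena  7124.333333
2  Ravi  4573.000000
3   Wes  2828.500000
filter rows where kbytes < 4573:
  user  kbytes
0  Fay  1237.0
3  Wes  2828.5
add column kbytes_plus_3 = t['kbytes'] + 3:
  user  kbytes  kbytes_plus_3
0  Fay  1237.0         1240.0
3  Wes  2828.5         2831.5

2035.75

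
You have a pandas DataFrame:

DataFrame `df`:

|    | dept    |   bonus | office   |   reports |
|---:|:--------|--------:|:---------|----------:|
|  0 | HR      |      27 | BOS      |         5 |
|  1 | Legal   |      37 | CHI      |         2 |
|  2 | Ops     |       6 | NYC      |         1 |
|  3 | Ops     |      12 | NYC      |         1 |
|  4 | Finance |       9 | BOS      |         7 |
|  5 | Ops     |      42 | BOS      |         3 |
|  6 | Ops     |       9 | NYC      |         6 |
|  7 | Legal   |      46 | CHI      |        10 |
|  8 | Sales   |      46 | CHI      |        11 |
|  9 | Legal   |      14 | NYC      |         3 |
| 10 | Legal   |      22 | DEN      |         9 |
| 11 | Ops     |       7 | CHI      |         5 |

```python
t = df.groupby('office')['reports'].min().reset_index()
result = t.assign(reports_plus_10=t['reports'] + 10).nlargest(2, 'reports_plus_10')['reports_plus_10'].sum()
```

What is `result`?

32

group by office, min of reports:
office
BOS    3
CHI    2
DEN    9
NYC    1
Name: reports, dtype: int64
reset_index():
  office  reports
0    BOS        3
1    CHI        2
2    DEN        9
3    NYC        1
add column reports_plus_10 = t['reports'] + 10:
  office  reports  reports_plus_10
0    BOS        3               13
1    CHI        2               12
2    DEN        9               19
3    NYC        1               11
take 2 rows with largest reports_plus_10:
  office  reports  reports_plus_10
2    DEN        9               19
0    BOS        3               13
Taking the sum of column 'reports_plus_10' gives 32.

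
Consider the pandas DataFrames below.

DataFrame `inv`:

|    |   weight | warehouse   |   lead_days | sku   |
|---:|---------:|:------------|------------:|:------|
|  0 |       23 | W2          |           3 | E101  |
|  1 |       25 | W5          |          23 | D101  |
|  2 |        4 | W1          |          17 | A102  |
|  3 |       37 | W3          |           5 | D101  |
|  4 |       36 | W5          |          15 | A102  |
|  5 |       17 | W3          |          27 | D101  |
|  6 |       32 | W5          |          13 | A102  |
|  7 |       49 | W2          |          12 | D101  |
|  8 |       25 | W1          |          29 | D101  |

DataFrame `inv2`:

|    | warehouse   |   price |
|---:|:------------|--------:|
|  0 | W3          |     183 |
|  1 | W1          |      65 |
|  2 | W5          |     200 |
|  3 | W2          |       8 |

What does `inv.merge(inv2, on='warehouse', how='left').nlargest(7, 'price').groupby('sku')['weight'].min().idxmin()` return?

A102

merge on 'warehouse' (how='left') → 9 rows:
   weight warehouse  lead_days   sku  price
0      23        W2          3  E101      8
1      25        W5         23  D101    200
2       4        W1         17  A102     65
3      37        W3          5  D101    183
4      36        W5         15  A102    200
5      17        W3         27  D101    183
6      32        W5         13  A102    200
7      49        W2         12  D101      8
8      25        W1         29  D101     65
take 7 rows with largest price:
   weight warehouse  lead_days   sku  price
1      25        W5         23  D101    200
4      36        W5         15  A102    200
6      32        W5         13  A102    200
3      37        W3          5  D101    183
5      17        W3         27  D101    183
2       4        W1         17  A102     65
8      25        W1         29  D101     65
group by sku, min of weight:
sku
A102     4
D101    17
Name: weight, dtype: int64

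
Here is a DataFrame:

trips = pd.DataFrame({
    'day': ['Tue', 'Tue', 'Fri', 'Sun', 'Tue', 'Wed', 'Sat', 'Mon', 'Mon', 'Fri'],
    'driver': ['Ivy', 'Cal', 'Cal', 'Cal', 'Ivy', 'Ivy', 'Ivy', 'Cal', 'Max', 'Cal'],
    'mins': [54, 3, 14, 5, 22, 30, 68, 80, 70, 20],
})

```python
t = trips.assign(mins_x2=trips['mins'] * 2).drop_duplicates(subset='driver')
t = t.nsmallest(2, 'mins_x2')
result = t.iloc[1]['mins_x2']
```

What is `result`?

add column mins_x2 = trips['mins'] * 2:
   day driver  mins  mins_x2
0  Tue    Ivy    54      108
1  Tue    Cal     3        6
2  Fri    Cal    14       28
3  Sun    Cal     5       10
4  Tue    Ivy    22       44
5  Wed    Ivy    30       60
6  Sat    Ivy    68      136
7  Mon    Cal    80      160
8  Mon    Max    70      140
9  Fri    Cal    20       40
drop duplicate driver (keep=first):
   day driver  mins  mins_x2
0  Tue    Ivy    54      108
1  Tue    Cal     3        6
8  Mon    Max    70      140
take 2 rows with smallest mins_x2:
   day driver  mins  mins_x2
1  Tue    Cal     3        6
0  Tue    Ivy    54      108
The value at position 1, column 'mins_x2' is 108.

108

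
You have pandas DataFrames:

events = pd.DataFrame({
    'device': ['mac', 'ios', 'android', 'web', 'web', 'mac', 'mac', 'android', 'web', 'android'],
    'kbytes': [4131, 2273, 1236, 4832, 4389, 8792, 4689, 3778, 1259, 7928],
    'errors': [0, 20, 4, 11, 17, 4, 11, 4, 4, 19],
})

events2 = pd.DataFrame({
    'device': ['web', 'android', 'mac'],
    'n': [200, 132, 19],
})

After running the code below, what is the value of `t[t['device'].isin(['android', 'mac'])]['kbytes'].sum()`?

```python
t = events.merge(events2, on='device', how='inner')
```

merge on 'device' (how='inner') → 9 rows:
    device  kbytes  errors    n
0      mac    4131       0   19
1  android    1236       4  132
2      web    4832      11  200
3      web    4389      17  200
4      mac    8792       4   19
5      mac    4689      11   19
6  android    3778       4  132
7      web    1259       4  200
8  android    7928      19  132
filter rows where device in ['android', 'mac']:
    device  kbytes  errors    n
0      mac    4131       0   19
1  android    1236       4  132
4      mac    8792       4   19
5      mac    4689      11   19
6  android    3778       4  132
8  android    7928      19  132
So sum() = 30554.

30554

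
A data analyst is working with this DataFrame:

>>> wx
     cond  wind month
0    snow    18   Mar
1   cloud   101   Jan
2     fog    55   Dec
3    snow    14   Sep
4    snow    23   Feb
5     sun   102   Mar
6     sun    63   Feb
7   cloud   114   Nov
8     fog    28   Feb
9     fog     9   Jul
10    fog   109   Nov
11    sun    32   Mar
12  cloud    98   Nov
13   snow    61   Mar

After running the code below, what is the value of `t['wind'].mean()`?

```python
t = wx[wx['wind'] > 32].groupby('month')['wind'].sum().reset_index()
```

140.6

filter rows where wind > 32:
     cond  wind month
1   cloud   101   Jan
2     fog    55   Dec
5     sun   102   Mar
6     sun    63   Feb
7   cloud   114   Nov
10    fog   109   Nov
12  cloud    98   Nov
13   snow    61   Mar
group by month, sum of wind:
month
Dec     55
Feb     63
Jan    101
Mar    163
Nov    321
Name: wind, dtype: int64
reset_index():
  month  wind
0   Dec    55
1   Feb    63
2   Jan   101
3   Mar   163
4   Nov   321
So mean() = 140.6.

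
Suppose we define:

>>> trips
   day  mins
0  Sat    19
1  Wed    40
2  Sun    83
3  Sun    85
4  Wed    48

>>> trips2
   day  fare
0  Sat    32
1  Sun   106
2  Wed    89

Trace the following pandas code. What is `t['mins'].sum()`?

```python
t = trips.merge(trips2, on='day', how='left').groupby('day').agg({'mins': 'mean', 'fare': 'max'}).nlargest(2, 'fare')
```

128.0

merge on 'day' (how='left') → 5 rows:
   day  mins  fare
0  Sat    19    32
1  Wed    40    89
2  Sun    83   106
3  Sun    85   106
4  Wed    48    89
group by day: mean(mins), max(fare):
     mins  fare
day            
Sat  19.0    32
Sun  84.0   106
Wed  44.0    89
take 2 rows with largest fare:
     mins  fare
day            
Sun  84.0   106
Wed  44.0    89
Reading off the sum of column 'mins', we get 128.0.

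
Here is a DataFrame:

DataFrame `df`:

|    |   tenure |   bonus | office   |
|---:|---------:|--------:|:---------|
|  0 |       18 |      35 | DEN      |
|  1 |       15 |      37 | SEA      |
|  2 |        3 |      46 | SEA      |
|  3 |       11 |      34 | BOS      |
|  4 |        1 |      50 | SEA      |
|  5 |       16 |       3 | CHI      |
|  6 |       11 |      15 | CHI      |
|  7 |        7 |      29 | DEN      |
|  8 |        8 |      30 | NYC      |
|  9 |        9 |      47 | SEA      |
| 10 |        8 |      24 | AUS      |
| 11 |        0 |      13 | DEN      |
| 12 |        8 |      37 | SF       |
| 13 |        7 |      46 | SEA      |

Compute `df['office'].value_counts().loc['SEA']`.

value_counts of office:
office
SEA    5
DEN    3
CHI    2
BOS    1
NYC    1
AUS    1
SF     1
Name: count, dtype: int64
So loc['SEA'] = 5.

5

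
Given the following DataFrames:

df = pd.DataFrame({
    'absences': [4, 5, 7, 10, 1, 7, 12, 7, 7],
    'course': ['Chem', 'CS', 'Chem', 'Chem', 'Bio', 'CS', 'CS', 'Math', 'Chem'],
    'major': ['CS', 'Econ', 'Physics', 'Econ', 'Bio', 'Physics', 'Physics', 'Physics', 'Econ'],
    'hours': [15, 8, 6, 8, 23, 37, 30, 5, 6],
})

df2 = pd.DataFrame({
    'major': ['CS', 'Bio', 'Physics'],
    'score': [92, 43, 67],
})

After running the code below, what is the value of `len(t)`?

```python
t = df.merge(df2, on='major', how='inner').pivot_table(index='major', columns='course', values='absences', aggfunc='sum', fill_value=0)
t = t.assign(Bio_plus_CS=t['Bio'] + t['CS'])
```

merge on 'major' (how='inner') → 6 rows:
   absences course    major  hours  score
0         4   Chem       CS     15     92
1         7   Chem  Physics      6     67
2         1    Bio      Bio     23     43
3         7     CS  Physics     37     67
4        12     CS  Physics     30     67
5         7   Math  Physics      5     67
pivot: rows=major, cols=course, sum(absences):
course   Bio  CS  Chem  Math
major                       
Bio        1   0     0     0
CS         0   0     4     0
Physics    0  19     7     7
add column Bio_plus_CS = t['Bio'] + t['CS']:
course   Bio  CS  Chem  Math  Bio_plus_CS
major                                    
Bio        1   0     0     0            1
CS         0   0     4     0            0
Physics    0  19     7     7           19
Reading off the number of rows, we get 3.

3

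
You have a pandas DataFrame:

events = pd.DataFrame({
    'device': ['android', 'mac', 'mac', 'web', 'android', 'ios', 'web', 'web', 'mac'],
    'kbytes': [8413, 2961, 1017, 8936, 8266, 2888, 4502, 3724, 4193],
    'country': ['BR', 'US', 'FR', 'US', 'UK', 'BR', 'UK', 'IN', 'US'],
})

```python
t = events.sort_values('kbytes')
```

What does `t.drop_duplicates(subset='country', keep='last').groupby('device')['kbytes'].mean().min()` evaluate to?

1017.0

sort by kbytes:
    device  kbytes country
2      mac    1017      FR
5      ios    2888      BR
1      mac    2961      US
7      web    3724      IN
8      mac    4193      US
6      web    4502      UK
4  android    8266      UK
0  android    8413      BR
3      web    8936      US
drop duplicate country (keep=last):
    device  kbytes country
2      mac    1017      FR
7      web    3724      IN
4  android    8266      UK
0  android    8413      BR
3      web    8936      US
group by device, mean of kbytes:
device
android    8339.5
mac        1017.0
web        6330.0
Name: kbytes, dtype: float64
Hence 1017.0.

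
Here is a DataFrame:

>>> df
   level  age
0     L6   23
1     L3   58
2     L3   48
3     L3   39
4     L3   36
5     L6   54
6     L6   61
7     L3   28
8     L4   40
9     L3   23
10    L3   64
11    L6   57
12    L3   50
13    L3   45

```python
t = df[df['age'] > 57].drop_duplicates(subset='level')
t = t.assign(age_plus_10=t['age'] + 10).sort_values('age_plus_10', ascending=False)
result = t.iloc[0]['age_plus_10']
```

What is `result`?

filter rows where age > 57:
   level  age
1     L3   58
6     L6   61
10    L3   64
drop duplicate level (keep=first):
  level  age
1    L3   58
6    L6   61
add column age_plus_10 = t['age'] + 10:
  level  age  age_plus_10
1    L3   58           68
6    L6   61           71
sort by age_plus_10 descending:
  level  age  age_plus_10
6    L6   61           71
1    L3   58           68

71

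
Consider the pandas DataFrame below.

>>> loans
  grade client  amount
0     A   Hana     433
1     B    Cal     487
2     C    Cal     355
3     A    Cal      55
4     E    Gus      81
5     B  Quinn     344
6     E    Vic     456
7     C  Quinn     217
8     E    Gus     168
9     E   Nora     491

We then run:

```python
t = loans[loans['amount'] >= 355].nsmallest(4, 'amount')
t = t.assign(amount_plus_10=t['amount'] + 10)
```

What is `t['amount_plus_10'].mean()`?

442.75

filter rows where amount >= 355:
  grade client  amount
0     A   Hana     433
1     B    Cal     487
2     C    Cal     355
6     E    Vic     456
9     E   Nora     491
take 4 rows with smallest amount:
  grade client  amount
2     C    Cal     355
0     A   Hana     433
6     E    Vic     456
1     B    Cal     487
add column amount_plus_10 = t['amount'] + 10:
  grade client  amount  amount_plus_10
2     C    Cal     355             365
0     A   Hana     433             443
6     E    Vic     456             466
1     B    Cal     487             497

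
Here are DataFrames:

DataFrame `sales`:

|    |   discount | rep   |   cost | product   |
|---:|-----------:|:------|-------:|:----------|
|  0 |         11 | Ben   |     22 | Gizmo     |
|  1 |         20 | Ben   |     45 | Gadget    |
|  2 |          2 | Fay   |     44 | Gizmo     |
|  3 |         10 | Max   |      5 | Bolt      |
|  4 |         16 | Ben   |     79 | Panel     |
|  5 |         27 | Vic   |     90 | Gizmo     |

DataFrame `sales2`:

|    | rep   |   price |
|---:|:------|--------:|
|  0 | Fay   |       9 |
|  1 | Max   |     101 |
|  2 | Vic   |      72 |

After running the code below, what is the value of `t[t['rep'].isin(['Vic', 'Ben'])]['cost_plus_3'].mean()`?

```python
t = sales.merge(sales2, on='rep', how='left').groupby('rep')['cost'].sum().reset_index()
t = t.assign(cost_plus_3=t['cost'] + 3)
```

merge on 'rep' (how='left') → 6 rows:
   discount  rep  cost product  price
0        11  Ben    22   Gizmo    NaN
1        20  Ben    45  Gadget    NaN
2         2  Fay    44   Gizmo    9.0
3        10  Max     5    Bolt  101.0
4        16  Ben    79   Panel    NaN
5        27  Vic    90   Gizmo   72.0
group by rep, sum of cost:
rep
Ben    146
Fay     44
Max      5
Vic     90
Name: cost, dtype: int64
reset_index():
   rep  cost
0  Ben   146
1  Fay    44
2  Max     5
3  Vic    90
add column cost_plus_3 = t['cost'] + 3:
   rep  cost  cost_plus_3
0  Ben   146          149
1  Fay    44           47
2  Max     5            8
3  Vic    90           93
filter rows where rep in ['Vic', 'Ben']:
   rep  cost  cost_plus_3
0  Ben   146          149
3  Vic    90           93

121.0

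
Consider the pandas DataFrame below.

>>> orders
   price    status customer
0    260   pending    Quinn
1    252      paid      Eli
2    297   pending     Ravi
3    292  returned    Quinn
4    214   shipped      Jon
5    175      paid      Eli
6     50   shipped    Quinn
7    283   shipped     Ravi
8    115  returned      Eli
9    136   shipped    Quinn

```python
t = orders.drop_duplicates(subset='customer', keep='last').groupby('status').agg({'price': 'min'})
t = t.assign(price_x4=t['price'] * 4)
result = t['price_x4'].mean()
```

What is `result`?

502.0

drop duplicate customer (keep=last):
   price    status customer
4    214   shipped      Jon
7    283   shipped     Ravi
8    115  returned      Eli
9    136   shipped    Quinn
group by status, min of price:
          price
status         
returned    115
shipped     136
add column price_x4 = t['price'] * 4:
          price  price_x4
status                   
returned    115       460
shipped     136       544
Taking the mean of column 'price_x4' gives 502.0.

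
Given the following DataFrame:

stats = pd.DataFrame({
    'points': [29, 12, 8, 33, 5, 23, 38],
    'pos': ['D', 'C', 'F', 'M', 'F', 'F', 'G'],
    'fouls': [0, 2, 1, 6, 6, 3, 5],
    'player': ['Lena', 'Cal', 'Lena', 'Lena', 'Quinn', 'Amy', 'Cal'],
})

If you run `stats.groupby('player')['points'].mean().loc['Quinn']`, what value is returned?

5.0

group by player, mean of points:
player
Amy      23.000000
Cal      25.000000
Lena     23.333333
Quinn     5.000000
Name: points, dtype: float64
So loc['Quinn'] = 5.0.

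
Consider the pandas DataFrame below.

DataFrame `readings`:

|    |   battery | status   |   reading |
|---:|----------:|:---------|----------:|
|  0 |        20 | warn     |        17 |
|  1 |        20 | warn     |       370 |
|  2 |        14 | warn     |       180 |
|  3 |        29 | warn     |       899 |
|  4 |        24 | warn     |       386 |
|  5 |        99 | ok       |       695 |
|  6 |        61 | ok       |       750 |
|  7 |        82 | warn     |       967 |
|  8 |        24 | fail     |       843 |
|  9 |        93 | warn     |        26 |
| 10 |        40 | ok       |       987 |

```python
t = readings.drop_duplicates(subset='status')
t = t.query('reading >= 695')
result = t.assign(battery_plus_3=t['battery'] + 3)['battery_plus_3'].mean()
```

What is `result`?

64.5

drop duplicate status (keep=first):
   battery status  reading
0       20   warn       17
5       99     ok      695
8       24   fail      843
filter rows where reading >= 695:
   battery status  reading
5       99     ok      695
8       24   fail      843
add column battery_plus_3 = t['battery'] + 3:
   battery status  reading  battery_plus_3
5       99     ok      695             102
8       24   fail      843              27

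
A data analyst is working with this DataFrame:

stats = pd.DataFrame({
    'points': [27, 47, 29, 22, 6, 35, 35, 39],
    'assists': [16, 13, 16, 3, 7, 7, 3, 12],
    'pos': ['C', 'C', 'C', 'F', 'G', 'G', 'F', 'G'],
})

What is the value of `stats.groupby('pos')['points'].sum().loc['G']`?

80

group by pos, sum of points:
pos
C    103
F     57
G     80
Name: points, dtype: int64
value at index 'G' → 80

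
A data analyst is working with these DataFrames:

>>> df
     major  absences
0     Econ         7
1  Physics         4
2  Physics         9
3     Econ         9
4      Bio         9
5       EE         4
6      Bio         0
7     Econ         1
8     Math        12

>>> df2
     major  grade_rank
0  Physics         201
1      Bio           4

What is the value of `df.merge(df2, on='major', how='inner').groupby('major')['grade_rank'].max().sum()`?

205

merge on 'major' (how='inner') → 4 rows:
     major  absences  grade_rank
0  Physics         4         201
1  Physics         9         201
2      Bio         9           4
3      Bio         0           4
group by major, max of grade_rank:
major
Bio          4
Physics    201
Name: grade_rank, dtype: int64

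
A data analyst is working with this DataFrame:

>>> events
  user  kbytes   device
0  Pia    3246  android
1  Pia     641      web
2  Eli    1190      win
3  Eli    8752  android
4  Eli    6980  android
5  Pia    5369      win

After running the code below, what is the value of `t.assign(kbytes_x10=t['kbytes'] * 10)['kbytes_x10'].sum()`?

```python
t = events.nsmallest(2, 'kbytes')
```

18310

take 2 rows with smallest kbytes:
  user  kbytes device
1  Pia     641    web
2  Eli    1190    win
add column kbytes_x10 = t['kbytes'] * 10:
  user  kbytes device  kbytes_x10
1  Pia     641    web        6410
2  Eli    1190    win       11900
Hence 18310.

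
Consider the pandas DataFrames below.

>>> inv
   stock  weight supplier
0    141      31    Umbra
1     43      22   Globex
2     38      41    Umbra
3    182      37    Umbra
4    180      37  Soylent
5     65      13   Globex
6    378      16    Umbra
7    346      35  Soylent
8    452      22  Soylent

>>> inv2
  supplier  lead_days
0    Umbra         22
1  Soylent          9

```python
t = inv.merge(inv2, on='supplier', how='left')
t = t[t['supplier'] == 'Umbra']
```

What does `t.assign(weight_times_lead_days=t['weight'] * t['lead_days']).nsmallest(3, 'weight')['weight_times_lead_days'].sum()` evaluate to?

merge on 'supplier' (how='left') → 9 rows:
   stock  weight supplier  lead_days
0    141      31    Umbra       22.0
1     43      22   Globex        NaN
2     38      41    Umbra       22.0
3    182      37    Umbra       22.0
4    180      37  Soylent        9.0
5     65      13   Globex        NaN
6    378      16    Umbra       22.0
7    346      35  Soylent        9.0
8    452      22  Soylent        9.0
filter rows where supplier == 'Umbra':
   stock  weight supplier  lead_days
0    141      31    Umbra       22.0
2     38      41    Umbra       22.0
3    182      37    Umbra       22.0
6    378      16    Umbra       22.0
add column weight_times_lead_days = t['weight'] * t['lead_days']:
   stock  weight supplier  lead_days  weight_times_lead_days
0    141      31    Umbra       22.0                   682.0
2     38      41    Umbra       22.0                   902.0
3    182      37    Umbra       22.0                   814.0
6    378      16    Umbra       22.0                   352.0
take 3 rows with smallest weight:
   stock  weight supplier  lead_days  weight_times_lead_days
6    378      16    Umbra       22.0                   352.0
0    141      31    Umbra       22.0                   682.0
3    182      37    Umbra       22.0                   814.0
Then the sum of column 'weight_times_lead_days': 1848.0

1848.0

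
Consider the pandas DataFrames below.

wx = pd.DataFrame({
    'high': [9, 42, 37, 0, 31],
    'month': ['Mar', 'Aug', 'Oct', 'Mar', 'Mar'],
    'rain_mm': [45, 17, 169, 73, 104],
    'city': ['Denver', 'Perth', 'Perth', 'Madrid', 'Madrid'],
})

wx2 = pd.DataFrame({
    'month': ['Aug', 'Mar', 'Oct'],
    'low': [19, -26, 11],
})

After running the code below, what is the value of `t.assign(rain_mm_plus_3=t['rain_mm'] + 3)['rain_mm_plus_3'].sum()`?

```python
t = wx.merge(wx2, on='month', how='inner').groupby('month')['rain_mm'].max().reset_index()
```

299

merge on 'month' (how='inner') → 5 rows:
   high month  rain_mm    city  low
0     9   Mar       45  Denver  -26
1    42   Aug       17   Perth   19
2    37   Oct      169   Perth   11
3     0   Mar       73  Madrid  -26
4    31   Mar      104  Madrid  -26
group by month, max of rain_mm:
month
Aug     17
Mar    104
Oct    169
Name: rain_mm, dtype: int64
reset_index():
  month  rain_mm
0   Aug       17
1   Mar      104
2   Oct      169
add column rain_mm_plus_3 = t['rain_mm'] + 3:
  month  rain_mm  rain_mm_plus_3
0   Aug       17              20
1   Mar      104             107
2   Oct      169             172
So sum() = 299.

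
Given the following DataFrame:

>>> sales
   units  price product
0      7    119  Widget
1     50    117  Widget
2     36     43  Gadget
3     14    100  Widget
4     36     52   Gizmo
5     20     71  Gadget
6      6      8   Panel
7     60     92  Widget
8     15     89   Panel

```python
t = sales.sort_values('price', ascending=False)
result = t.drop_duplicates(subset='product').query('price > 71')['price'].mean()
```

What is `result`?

104.0

sort by price descending:
   units  price product
0      7    119  Widget
1     50    117  Widget
3     14    100  Widget
7     60     92  Widget
8     15     89   Panel
5     20     71  Gadget
4     36     52   Gizmo
2     36     43  Gadget
6      6      8   Panel
drop duplicate product (keep=first):
   units  price product
0      7    119  Widget
8     15     89   Panel
5     20     71  Gadget
4     36     52   Gizmo
filter rows where price > 71:
   units  price product
0      7    119  Widget
8     15     89   Panel
Taking the mean of column 'price' gives 104.0.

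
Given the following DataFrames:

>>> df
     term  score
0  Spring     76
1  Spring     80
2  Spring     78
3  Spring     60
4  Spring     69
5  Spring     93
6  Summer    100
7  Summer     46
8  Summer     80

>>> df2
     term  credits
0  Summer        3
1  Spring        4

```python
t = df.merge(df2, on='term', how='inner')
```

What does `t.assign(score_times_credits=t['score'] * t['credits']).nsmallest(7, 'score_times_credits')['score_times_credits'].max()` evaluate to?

312

merge on 'term' (how='inner') → 9 rows:
     term  score  credits
0  Spring     76        4
1  Spring     80        4
2  Spring     78        4
3  Spring     60        4
4  Spring     69        4
5  Spring     93        4
6  Summer    100        3
7  Summer     46        3
8  Summer     80        3
add column score_times_credits = t['score'] * t['credits']:
     term  score  credits  score_times_credits
0  Spring     76        4                  304
1  Spring     80        4                  320
2  Spring     78        4                  312
3  Spring     60        4                  240
4  Spring     69        4                  276
5  Spring     93        4                  372
6  Summer    100        3                  300
7  Summer     46        3                  138
8  Summer     80        3                  240
take 7 rows with smallest score_times_credits:
     term  score  credits  score_times_credits
7  Summer     46        3                  138
3  Spring     60        4                  240
8  Summer     80        3                  240
4  Spring     69        4                  276
6  Summer    100        3                  300
0  Spring     76        4                  304
2  Spring     78        4                  312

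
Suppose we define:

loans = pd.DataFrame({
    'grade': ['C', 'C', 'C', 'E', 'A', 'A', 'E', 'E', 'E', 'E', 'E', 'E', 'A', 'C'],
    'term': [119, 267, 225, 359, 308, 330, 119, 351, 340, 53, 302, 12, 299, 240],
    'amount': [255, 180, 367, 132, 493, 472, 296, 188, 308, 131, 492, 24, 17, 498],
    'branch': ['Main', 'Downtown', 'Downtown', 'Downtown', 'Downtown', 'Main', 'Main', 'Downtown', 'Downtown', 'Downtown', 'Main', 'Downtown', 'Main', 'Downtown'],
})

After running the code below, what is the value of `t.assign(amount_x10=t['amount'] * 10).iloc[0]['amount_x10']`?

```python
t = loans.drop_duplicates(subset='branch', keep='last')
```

170

drop duplicate branch (keep=last):
   grade  term  amount    branch
12     A   299      17      Main
13     C   240     498  Downtown
add column amount_x10 = t['amount'] * 10:
   grade  term  amount    branch  amount_x10
12     A   299      17      Main         170
13     C   240     498  Downtown        4980
The value at position 0, column 'amount_x10' is 170.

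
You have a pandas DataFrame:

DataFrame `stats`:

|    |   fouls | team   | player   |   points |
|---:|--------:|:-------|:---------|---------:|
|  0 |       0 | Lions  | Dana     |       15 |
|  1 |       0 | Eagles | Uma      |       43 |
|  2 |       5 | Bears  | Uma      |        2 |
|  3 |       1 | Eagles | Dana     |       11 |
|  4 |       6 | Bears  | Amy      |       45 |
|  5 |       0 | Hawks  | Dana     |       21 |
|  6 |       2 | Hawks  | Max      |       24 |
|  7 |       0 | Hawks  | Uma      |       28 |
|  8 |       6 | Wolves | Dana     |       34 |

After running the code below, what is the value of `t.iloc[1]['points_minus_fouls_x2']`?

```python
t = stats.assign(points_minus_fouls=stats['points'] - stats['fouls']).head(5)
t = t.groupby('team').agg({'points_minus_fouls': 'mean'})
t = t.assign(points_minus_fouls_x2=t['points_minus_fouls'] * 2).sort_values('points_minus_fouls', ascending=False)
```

add column points_minus_fouls = stats['points'] - stats['fouls']:
   fouls    team player  points  points_minus_fouls
0      0   Lions   Dana      15                  15
1      0  Eagles    Uma      43                  43
2      5   Bears    Uma       2                  -3
3      1  Eagles   Dana      11                  10
4      6   Bears    Amy      45                  39
5      0   Hawks   Dana      21                  21
6      2   Hawks    Max      24                  22
7      0   Hawks    Uma      28                  28
8      6  Wolves   Dana      34                  28
take first 5 rows:
   fouls    team player  points  points_minus_fouls
0      0   Lions   Dana      15                  15
1      0  Eagles    Uma      43                  43
2      5   Bears    Uma       2                  -3
3      1  Eagles   Dana      11                  10
4      6   Bears    Amy      45                  39
group by team, mean of points_minus_fouls:
        points_minus_fouls
team                      
Bears                 18.0
Eagles                26.5
Lions                 15.0
add column points_minus_fouls_x2 = t['points_minus_fouls'] * 2:
        points_minus_fouls  points_minus_fouls_x2
team                                             
Bears                 18.0                   36.0
Eagles                26.5                   53.0
Lions                 15.0                   30.0
sort by points_minus_fouls descending:
        points_minus_fouls  points_minus_fouls_x2
team                                             
Eagles                26.5                   53.0
Bears                 18.0                   36.0
Lions                 15.0                   30.0
Hence 36.0.

36.0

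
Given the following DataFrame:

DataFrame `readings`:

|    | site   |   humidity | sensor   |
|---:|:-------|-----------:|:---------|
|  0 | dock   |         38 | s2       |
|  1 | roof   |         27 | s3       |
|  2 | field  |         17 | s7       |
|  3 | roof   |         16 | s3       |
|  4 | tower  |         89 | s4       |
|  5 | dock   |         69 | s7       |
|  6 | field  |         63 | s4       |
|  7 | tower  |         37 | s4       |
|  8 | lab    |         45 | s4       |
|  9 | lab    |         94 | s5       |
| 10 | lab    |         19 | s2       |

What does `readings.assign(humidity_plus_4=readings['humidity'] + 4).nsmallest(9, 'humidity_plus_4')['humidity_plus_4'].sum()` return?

add column humidity_plus_4 = readings['humidity'] + 4:
     site  humidity sensor  humidity_plus_4
0    dock        38     s2               42
1    roof        27     s3               31
2   field        17     s7               21
3    roof        16     s3               20
4   tower        89     s4               93
5    dock        69     s7               73
6   field        63     s4               67
7   tower        37     s4               41
8     lab        45     s4               49
9     lab        94     s5               98
10    lab        19     s2               23
take 9 rows with smallest humidity_plus_4:
     site  humidity sensor  humidity_plus_4
3    roof        16     s3               20
2   field        17     s7               21
10    lab        19     s2               23
1    roof        27     s3               31
7   tower        37     s4               41
0    dock        38     s2               42
8     lab        45     s4               49
6   field        63     s4               67
5    dock        69     s7               73
Hence 367.

367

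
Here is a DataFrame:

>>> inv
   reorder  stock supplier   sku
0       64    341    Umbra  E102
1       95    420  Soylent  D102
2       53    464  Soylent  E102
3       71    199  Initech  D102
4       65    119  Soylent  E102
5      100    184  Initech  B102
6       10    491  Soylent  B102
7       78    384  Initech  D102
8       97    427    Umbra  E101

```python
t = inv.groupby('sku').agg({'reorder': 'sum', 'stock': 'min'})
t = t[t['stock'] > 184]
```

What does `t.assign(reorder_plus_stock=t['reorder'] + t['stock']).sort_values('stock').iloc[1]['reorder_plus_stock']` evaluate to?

524

group by sku: sum(reorder), min(stock):
      reorder  stock
sku                 
B102      110    184
D102      244    199
E101       97    427
E102      182    119
filter rows where stock > 184:
      reorder  stock
sku                 
D102      244    199
E101       97    427
add column reorder_plus_stock = t['reorder'] + t['stock']:
      reorder  stock  reorder_plus_stock
sku                                     
D102      244    199                 443
E101       97    427                 524
sort by stock:
      reorder  stock  reorder_plus_stock
sku                                     
D102      244    199                 443
E101       97    427                 524
Taking the value at position 1, column 'reorder_plus_stock' gives 524.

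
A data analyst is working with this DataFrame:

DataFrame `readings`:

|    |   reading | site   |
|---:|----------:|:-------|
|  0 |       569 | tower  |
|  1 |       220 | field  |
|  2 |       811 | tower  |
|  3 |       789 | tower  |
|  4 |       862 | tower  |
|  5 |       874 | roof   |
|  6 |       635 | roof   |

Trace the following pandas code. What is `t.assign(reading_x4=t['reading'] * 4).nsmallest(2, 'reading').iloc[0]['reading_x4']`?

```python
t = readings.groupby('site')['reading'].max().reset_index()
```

group by site, max of reading:
site
field    220
roof     874
tower    862
Name: reading, dtype: int64
reset_index():
    site  reading
0  field      220
1   roof      874
2  tower      862
add column reading_x4 = t['reading'] * 4:
    site  reading  reading_x4
0  field      220         880
1   roof      874        3496
2  tower      862        3448
take 2 rows with smallest reading:
    site  reading  reading_x4
0  field      220         880
2  tower      862        3448
Finally, value at position 0, column 'reading_x4' = 880.

880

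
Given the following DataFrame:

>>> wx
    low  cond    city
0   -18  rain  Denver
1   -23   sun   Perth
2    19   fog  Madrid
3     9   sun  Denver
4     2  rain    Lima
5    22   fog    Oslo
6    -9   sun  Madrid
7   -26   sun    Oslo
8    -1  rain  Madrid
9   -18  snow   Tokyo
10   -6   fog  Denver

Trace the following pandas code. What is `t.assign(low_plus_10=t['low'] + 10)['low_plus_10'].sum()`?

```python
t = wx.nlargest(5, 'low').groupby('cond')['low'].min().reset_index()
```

take 5 rows with largest low:
   low  cond    city
5   22   fog    Oslo
2   19   fog  Madrid
3    9   sun  Denver
4    2  rain    Lima
8   -1  rain  Madrid
group by cond, min of low:
cond
fog     19
rain    -1
sun      9
Name: low, dtype: int64
reset_index():
   cond  low
0   fog   19
1  rain   -1
2   sun    9
add column low_plus_10 = t['low'] + 10:
   cond  low  low_plus_10
0   fog   19           29
1  rain   -1            9
2   sun    9           19
The sum of column 'low_plus_10' is 57.

57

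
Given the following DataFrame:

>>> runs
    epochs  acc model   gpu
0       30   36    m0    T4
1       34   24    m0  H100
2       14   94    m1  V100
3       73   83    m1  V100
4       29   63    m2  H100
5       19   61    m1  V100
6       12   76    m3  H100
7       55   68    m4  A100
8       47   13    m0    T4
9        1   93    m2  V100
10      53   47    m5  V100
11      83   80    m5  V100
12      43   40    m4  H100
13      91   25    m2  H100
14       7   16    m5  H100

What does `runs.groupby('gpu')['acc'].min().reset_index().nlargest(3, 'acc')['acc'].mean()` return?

group by gpu, min of acc:
gpu
A100    68
H100    16
T4      13
V100    47
Name: acc, dtype: int64
reset_index():
    gpu  acc
0  A100   68
1  H100   16
2    T4   13
3  V100   47
take 3 rows with largest acc:
    gpu  acc
0  A100   68
3  V100   47
1  H100   16
Reading off the mean of column 'acc', we get 43.6666666667.

43.6666666667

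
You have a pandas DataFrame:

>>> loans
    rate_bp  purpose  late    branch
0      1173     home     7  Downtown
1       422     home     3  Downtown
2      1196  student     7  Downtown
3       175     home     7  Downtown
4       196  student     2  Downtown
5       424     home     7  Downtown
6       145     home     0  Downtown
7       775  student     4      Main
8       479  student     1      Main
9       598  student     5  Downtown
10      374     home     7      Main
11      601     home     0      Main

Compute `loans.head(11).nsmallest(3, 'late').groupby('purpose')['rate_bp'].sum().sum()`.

take first 11 rows:
    rate_bp  purpose  late    branch
0      1173     home     7  Downtown
1       422     home     3  Downtown
2      1196  student     7  Downtown
3       175     home     7  Downtown
4       196  student     2  Downtown
5       424     home     7  Downtown
6       145     home     0  Downtown
7       775  student     4      Main
8       479  student     1      Main
9       598  student     5  Downtown
10      374     home     7      Main
take 3 rows with smallest late:
   rate_bp  purpose  late    branch
6      145     home     0  Downtown
8      479  student     1      Main
4      196  student     2  Downtown
group by purpose, sum of rate_bp:
purpose
home       145
student    675
Name: rate_bp, dtype: int64
Then the sum of the resulting series: 820

820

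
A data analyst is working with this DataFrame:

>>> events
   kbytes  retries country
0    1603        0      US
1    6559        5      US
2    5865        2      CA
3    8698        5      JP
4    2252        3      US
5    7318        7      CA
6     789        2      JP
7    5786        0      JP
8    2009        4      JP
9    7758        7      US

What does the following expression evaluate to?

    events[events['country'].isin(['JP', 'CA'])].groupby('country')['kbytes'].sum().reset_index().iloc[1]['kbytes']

filter rows where country in ['JP', 'CA']:
   kbytes  retries country
2    5865        2      CA
3    8698        5      JP
5    7318        7      CA
6     789        2      JP
7    5786        0      JP
8    2009        4      JP
group by country, sum of kbytes:
country
CA    13183
JP    17282
Name: kbytes, dtype: int64
reset_index():
  country  kbytes
0      CA   13183
1      JP   17282

17282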